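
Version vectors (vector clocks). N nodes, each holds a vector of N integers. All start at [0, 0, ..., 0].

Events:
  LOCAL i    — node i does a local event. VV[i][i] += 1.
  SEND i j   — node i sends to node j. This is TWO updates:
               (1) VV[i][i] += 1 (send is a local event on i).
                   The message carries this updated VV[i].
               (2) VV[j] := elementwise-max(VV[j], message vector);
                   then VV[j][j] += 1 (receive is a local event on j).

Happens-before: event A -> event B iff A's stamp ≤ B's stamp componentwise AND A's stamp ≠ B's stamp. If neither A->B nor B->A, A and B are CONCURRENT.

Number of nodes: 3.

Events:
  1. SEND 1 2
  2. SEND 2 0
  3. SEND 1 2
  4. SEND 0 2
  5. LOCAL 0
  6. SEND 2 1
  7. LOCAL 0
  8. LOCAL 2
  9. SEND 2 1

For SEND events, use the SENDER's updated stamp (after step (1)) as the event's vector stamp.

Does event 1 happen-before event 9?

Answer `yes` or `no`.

Answer: yes

Derivation:
Initial: VV[0]=[0, 0, 0]
Initial: VV[1]=[0, 0, 0]
Initial: VV[2]=[0, 0, 0]
Event 1: SEND 1->2: VV[1][1]++ -> VV[1]=[0, 1, 0], msg_vec=[0, 1, 0]; VV[2]=max(VV[2],msg_vec) then VV[2][2]++ -> VV[2]=[0, 1, 1]
Event 2: SEND 2->0: VV[2][2]++ -> VV[2]=[0, 1, 2], msg_vec=[0, 1, 2]; VV[0]=max(VV[0],msg_vec) then VV[0][0]++ -> VV[0]=[1, 1, 2]
Event 3: SEND 1->2: VV[1][1]++ -> VV[1]=[0, 2, 0], msg_vec=[0, 2, 0]; VV[2]=max(VV[2],msg_vec) then VV[2][2]++ -> VV[2]=[0, 2, 3]
Event 4: SEND 0->2: VV[0][0]++ -> VV[0]=[2, 1, 2], msg_vec=[2, 1, 2]; VV[2]=max(VV[2],msg_vec) then VV[2][2]++ -> VV[2]=[2, 2, 4]
Event 5: LOCAL 0: VV[0][0]++ -> VV[0]=[3, 1, 2]
Event 6: SEND 2->1: VV[2][2]++ -> VV[2]=[2, 2, 5], msg_vec=[2, 2, 5]; VV[1]=max(VV[1],msg_vec) then VV[1][1]++ -> VV[1]=[2, 3, 5]
Event 7: LOCAL 0: VV[0][0]++ -> VV[0]=[4, 1, 2]
Event 8: LOCAL 2: VV[2][2]++ -> VV[2]=[2, 2, 6]
Event 9: SEND 2->1: VV[2][2]++ -> VV[2]=[2, 2, 7], msg_vec=[2, 2, 7]; VV[1]=max(VV[1],msg_vec) then VV[1][1]++ -> VV[1]=[2, 4, 7]
Event 1 stamp: [0, 1, 0]
Event 9 stamp: [2, 2, 7]
[0, 1, 0] <= [2, 2, 7]? True. Equal? False. Happens-before: True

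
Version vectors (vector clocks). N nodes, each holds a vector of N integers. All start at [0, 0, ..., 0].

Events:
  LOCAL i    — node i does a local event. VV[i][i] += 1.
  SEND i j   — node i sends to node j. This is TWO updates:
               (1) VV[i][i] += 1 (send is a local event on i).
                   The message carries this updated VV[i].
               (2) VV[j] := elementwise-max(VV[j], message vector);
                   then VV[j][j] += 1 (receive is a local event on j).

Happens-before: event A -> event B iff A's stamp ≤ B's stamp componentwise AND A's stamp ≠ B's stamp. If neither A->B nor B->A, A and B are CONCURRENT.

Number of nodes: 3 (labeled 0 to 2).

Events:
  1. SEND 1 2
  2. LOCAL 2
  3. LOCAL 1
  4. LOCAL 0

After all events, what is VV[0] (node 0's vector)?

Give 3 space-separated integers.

Answer: 1 0 0

Derivation:
Initial: VV[0]=[0, 0, 0]
Initial: VV[1]=[0, 0, 0]
Initial: VV[2]=[0, 0, 0]
Event 1: SEND 1->2: VV[1][1]++ -> VV[1]=[0, 1, 0], msg_vec=[0, 1, 0]; VV[2]=max(VV[2],msg_vec) then VV[2][2]++ -> VV[2]=[0, 1, 1]
Event 2: LOCAL 2: VV[2][2]++ -> VV[2]=[0, 1, 2]
Event 3: LOCAL 1: VV[1][1]++ -> VV[1]=[0, 2, 0]
Event 4: LOCAL 0: VV[0][0]++ -> VV[0]=[1, 0, 0]
Final vectors: VV[0]=[1, 0, 0]; VV[1]=[0, 2, 0]; VV[2]=[0, 1, 2]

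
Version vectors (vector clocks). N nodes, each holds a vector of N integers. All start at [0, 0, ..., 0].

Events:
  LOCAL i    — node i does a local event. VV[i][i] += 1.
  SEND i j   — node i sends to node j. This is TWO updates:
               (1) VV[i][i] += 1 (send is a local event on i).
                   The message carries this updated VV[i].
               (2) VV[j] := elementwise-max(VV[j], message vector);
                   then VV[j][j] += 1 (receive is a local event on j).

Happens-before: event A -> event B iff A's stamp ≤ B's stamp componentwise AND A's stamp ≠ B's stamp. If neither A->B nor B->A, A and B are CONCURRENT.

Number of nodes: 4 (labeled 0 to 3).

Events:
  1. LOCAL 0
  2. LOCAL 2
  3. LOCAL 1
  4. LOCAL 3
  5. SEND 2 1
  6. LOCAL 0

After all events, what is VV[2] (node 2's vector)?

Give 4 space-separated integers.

Initial: VV[0]=[0, 0, 0, 0]
Initial: VV[1]=[0, 0, 0, 0]
Initial: VV[2]=[0, 0, 0, 0]
Initial: VV[3]=[0, 0, 0, 0]
Event 1: LOCAL 0: VV[0][0]++ -> VV[0]=[1, 0, 0, 0]
Event 2: LOCAL 2: VV[2][2]++ -> VV[2]=[0, 0, 1, 0]
Event 3: LOCAL 1: VV[1][1]++ -> VV[1]=[0, 1, 0, 0]
Event 4: LOCAL 3: VV[3][3]++ -> VV[3]=[0, 0, 0, 1]
Event 5: SEND 2->1: VV[2][2]++ -> VV[2]=[0, 0, 2, 0], msg_vec=[0, 0, 2, 0]; VV[1]=max(VV[1],msg_vec) then VV[1][1]++ -> VV[1]=[0, 2, 2, 0]
Event 6: LOCAL 0: VV[0][0]++ -> VV[0]=[2, 0, 0, 0]
Final vectors: VV[0]=[2, 0, 0, 0]; VV[1]=[0, 2, 2, 0]; VV[2]=[0, 0, 2, 0]; VV[3]=[0, 0, 0, 1]

Answer: 0 0 2 0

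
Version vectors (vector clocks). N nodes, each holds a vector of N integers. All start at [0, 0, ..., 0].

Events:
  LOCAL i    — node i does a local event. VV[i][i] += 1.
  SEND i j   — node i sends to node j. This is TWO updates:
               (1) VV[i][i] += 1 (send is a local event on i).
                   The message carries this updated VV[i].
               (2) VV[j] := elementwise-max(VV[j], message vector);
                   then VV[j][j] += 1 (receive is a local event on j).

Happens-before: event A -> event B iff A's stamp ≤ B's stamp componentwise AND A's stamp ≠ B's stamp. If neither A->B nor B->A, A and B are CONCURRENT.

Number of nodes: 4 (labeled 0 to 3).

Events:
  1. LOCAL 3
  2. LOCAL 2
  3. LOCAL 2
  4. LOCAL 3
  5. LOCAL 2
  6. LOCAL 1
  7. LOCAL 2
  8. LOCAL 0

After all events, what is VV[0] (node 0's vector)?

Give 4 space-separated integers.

Initial: VV[0]=[0, 0, 0, 0]
Initial: VV[1]=[0, 0, 0, 0]
Initial: VV[2]=[0, 0, 0, 0]
Initial: VV[3]=[0, 0, 0, 0]
Event 1: LOCAL 3: VV[3][3]++ -> VV[3]=[0, 0, 0, 1]
Event 2: LOCAL 2: VV[2][2]++ -> VV[2]=[0, 0, 1, 0]
Event 3: LOCAL 2: VV[2][2]++ -> VV[2]=[0, 0, 2, 0]
Event 4: LOCAL 3: VV[3][3]++ -> VV[3]=[0, 0, 0, 2]
Event 5: LOCAL 2: VV[2][2]++ -> VV[2]=[0, 0, 3, 0]
Event 6: LOCAL 1: VV[1][1]++ -> VV[1]=[0, 1, 0, 0]
Event 7: LOCAL 2: VV[2][2]++ -> VV[2]=[0, 0, 4, 0]
Event 8: LOCAL 0: VV[0][0]++ -> VV[0]=[1, 0, 0, 0]
Final vectors: VV[0]=[1, 0, 0, 0]; VV[1]=[0, 1, 0, 0]; VV[2]=[0, 0, 4, 0]; VV[3]=[0, 0, 0, 2]

Answer: 1 0 0 0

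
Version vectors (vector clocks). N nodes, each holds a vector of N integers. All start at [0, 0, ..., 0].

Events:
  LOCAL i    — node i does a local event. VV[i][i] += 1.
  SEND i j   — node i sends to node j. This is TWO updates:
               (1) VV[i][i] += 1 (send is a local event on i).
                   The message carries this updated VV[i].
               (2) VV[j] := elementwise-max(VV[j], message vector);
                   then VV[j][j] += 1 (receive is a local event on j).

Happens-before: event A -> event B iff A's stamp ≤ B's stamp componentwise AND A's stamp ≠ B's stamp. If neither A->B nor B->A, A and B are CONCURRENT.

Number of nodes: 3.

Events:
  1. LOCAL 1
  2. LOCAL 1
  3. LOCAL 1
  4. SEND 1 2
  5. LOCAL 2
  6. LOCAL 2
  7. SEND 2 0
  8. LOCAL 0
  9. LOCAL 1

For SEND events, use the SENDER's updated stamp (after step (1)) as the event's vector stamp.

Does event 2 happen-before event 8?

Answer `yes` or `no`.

Initial: VV[0]=[0, 0, 0]
Initial: VV[1]=[0, 0, 0]
Initial: VV[2]=[0, 0, 0]
Event 1: LOCAL 1: VV[1][1]++ -> VV[1]=[0, 1, 0]
Event 2: LOCAL 1: VV[1][1]++ -> VV[1]=[0, 2, 0]
Event 3: LOCAL 1: VV[1][1]++ -> VV[1]=[0, 3, 0]
Event 4: SEND 1->2: VV[1][1]++ -> VV[1]=[0, 4, 0], msg_vec=[0, 4, 0]; VV[2]=max(VV[2],msg_vec) then VV[2][2]++ -> VV[2]=[0, 4, 1]
Event 5: LOCAL 2: VV[2][2]++ -> VV[2]=[0, 4, 2]
Event 6: LOCAL 2: VV[2][2]++ -> VV[2]=[0, 4, 3]
Event 7: SEND 2->0: VV[2][2]++ -> VV[2]=[0, 4, 4], msg_vec=[0, 4, 4]; VV[0]=max(VV[0],msg_vec) then VV[0][0]++ -> VV[0]=[1, 4, 4]
Event 8: LOCAL 0: VV[0][0]++ -> VV[0]=[2, 4, 4]
Event 9: LOCAL 1: VV[1][1]++ -> VV[1]=[0, 5, 0]
Event 2 stamp: [0, 2, 0]
Event 8 stamp: [2, 4, 4]
[0, 2, 0] <= [2, 4, 4]? True. Equal? False. Happens-before: True

Answer: yes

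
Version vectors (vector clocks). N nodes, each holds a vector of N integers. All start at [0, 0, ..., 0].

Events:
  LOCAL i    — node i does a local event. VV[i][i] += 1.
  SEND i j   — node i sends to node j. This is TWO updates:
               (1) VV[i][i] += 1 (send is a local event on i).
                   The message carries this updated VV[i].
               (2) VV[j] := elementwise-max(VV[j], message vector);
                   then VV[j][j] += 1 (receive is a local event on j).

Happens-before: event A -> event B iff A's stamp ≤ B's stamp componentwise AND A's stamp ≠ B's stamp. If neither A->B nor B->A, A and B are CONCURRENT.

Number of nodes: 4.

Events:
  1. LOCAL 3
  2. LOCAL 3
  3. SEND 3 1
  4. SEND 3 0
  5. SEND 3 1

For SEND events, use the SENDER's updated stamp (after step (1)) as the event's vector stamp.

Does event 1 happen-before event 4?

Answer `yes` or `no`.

Initial: VV[0]=[0, 0, 0, 0]
Initial: VV[1]=[0, 0, 0, 0]
Initial: VV[2]=[0, 0, 0, 0]
Initial: VV[3]=[0, 0, 0, 0]
Event 1: LOCAL 3: VV[3][3]++ -> VV[3]=[0, 0, 0, 1]
Event 2: LOCAL 3: VV[3][3]++ -> VV[3]=[0, 0, 0, 2]
Event 3: SEND 3->1: VV[3][3]++ -> VV[3]=[0, 0, 0, 3], msg_vec=[0, 0, 0, 3]; VV[1]=max(VV[1],msg_vec) then VV[1][1]++ -> VV[1]=[0, 1, 0, 3]
Event 4: SEND 3->0: VV[3][3]++ -> VV[3]=[0, 0, 0, 4], msg_vec=[0, 0, 0, 4]; VV[0]=max(VV[0],msg_vec) then VV[0][0]++ -> VV[0]=[1, 0, 0, 4]
Event 5: SEND 3->1: VV[3][3]++ -> VV[3]=[0, 0, 0, 5], msg_vec=[0, 0, 0, 5]; VV[1]=max(VV[1],msg_vec) then VV[1][1]++ -> VV[1]=[0, 2, 0, 5]
Event 1 stamp: [0, 0, 0, 1]
Event 4 stamp: [0, 0, 0, 4]
[0, 0, 0, 1] <= [0, 0, 0, 4]? True. Equal? False. Happens-before: True

Answer: yes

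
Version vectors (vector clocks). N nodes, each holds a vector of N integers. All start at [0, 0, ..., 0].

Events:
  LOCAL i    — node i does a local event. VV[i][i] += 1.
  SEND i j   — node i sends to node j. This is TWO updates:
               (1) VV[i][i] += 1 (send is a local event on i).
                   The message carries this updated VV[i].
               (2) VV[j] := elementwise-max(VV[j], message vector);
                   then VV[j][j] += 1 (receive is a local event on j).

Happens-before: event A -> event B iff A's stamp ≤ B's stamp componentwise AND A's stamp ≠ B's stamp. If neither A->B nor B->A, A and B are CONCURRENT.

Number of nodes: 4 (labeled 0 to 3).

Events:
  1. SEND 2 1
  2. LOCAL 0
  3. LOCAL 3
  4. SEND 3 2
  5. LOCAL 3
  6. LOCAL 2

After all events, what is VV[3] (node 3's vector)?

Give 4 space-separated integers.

Initial: VV[0]=[0, 0, 0, 0]
Initial: VV[1]=[0, 0, 0, 0]
Initial: VV[2]=[0, 0, 0, 0]
Initial: VV[3]=[0, 0, 0, 0]
Event 1: SEND 2->1: VV[2][2]++ -> VV[2]=[0, 0, 1, 0], msg_vec=[0, 0, 1, 0]; VV[1]=max(VV[1],msg_vec) then VV[1][1]++ -> VV[1]=[0, 1, 1, 0]
Event 2: LOCAL 0: VV[0][0]++ -> VV[0]=[1, 0, 0, 0]
Event 3: LOCAL 3: VV[3][3]++ -> VV[3]=[0, 0, 0, 1]
Event 4: SEND 3->2: VV[3][3]++ -> VV[3]=[0, 0, 0, 2], msg_vec=[0, 0, 0, 2]; VV[2]=max(VV[2],msg_vec) then VV[2][2]++ -> VV[2]=[0, 0, 2, 2]
Event 5: LOCAL 3: VV[3][3]++ -> VV[3]=[0, 0, 0, 3]
Event 6: LOCAL 2: VV[2][2]++ -> VV[2]=[0, 0, 3, 2]
Final vectors: VV[0]=[1, 0, 0, 0]; VV[1]=[0, 1, 1, 0]; VV[2]=[0, 0, 3, 2]; VV[3]=[0, 0, 0, 3]

Answer: 0 0 0 3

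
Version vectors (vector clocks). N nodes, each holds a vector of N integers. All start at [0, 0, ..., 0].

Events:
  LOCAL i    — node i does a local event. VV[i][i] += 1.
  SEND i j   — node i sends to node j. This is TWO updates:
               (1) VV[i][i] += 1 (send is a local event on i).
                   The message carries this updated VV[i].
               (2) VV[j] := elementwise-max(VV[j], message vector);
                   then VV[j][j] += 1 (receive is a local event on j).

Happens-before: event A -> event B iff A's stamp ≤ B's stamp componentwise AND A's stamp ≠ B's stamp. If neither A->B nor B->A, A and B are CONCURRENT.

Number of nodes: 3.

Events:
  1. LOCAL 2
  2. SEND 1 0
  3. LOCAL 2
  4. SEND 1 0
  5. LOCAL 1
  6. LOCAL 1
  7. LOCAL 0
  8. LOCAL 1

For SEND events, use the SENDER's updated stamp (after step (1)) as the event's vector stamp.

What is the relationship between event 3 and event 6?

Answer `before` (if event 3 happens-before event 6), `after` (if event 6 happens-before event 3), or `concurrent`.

Initial: VV[0]=[0, 0, 0]
Initial: VV[1]=[0, 0, 0]
Initial: VV[2]=[0, 0, 0]
Event 1: LOCAL 2: VV[2][2]++ -> VV[2]=[0, 0, 1]
Event 2: SEND 1->0: VV[1][1]++ -> VV[1]=[0, 1, 0], msg_vec=[0, 1, 0]; VV[0]=max(VV[0],msg_vec) then VV[0][0]++ -> VV[0]=[1, 1, 0]
Event 3: LOCAL 2: VV[2][2]++ -> VV[2]=[0, 0, 2]
Event 4: SEND 1->0: VV[1][1]++ -> VV[1]=[0, 2, 0], msg_vec=[0, 2, 0]; VV[0]=max(VV[0],msg_vec) then VV[0][0]++ -> VV[0]=[2, 2, 0]
Event 5: LOCAL 1: VV[1][1]++ -> VV[1]=[0, 3, 0]
Event 6: LOCAL 1: VV[1][1]++ -> VV[1]=[0, 4, 0]
Event 7: LOCAL 0: VV[0][0]++ -> VV[0]=[3, 2, 0]
Event 8: LOCAL 1: VV[1][1]++ -> VV[1]=[0, 5, 0]
Event 3 stamp: [0, 0, 2]
Event 6 stamp: [0, 4, 0]
[0, 0, 2] <= [0, 4, 0]? False
[0, 4, 0] <= [0, 0, 2]? False
Relation: concurrent

Answer: concurrent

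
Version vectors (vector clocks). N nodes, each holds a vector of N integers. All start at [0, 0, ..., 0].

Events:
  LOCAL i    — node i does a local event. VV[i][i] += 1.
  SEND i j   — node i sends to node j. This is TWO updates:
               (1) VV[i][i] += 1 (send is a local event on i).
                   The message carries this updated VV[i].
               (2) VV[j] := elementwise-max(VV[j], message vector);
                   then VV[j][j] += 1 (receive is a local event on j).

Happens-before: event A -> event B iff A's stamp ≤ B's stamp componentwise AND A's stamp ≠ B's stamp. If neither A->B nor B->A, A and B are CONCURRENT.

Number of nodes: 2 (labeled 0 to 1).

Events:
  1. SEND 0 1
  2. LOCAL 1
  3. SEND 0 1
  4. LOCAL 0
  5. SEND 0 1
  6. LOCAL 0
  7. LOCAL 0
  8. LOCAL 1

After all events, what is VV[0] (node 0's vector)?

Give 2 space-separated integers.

Initial: VV[0]=[0, 0]
Initial: VV[1]=[0, 0]
Event 1: SEND 0->1: VV[0][0]++ -> VV[0]=[1, 0], msg_vec=[1, 0]; VV[1]=max(VV[1],msg_vec) then VV[1][1]++ -> VV[1]=[1, 1]
Event 2: LOCAL 1: VV[1][1]++ -> VV[1]=[1, 2]
Event 3: SEND 0->1: VV[0][0]++ -> VV[0]=[2, 0], msg_vec=[2, 0]; VV[1]=max(VV[1],msg_vec) then VV[1][1]++ -> VV[1]=[2, 3]
Event 4: LOCAL 0: VV[0][0]++ -> VV[0]=[3, 0]
Event 5: SEND 0->1: VV[0][0]++ -> VV[0]=[4, 0], msg_vec=[4, 0]; VV[1]=max(VV[1],msg_vec) then VV[1][1]++ -> VV[1]=[4, 4]
Event 6: LOCAL 0: VV[0][0]++ -> VV[0]=[5, 0]
Event 7: LOCAL 0: VV[0][0]++ -> VV[0]=[6, 0]
Event 8: LOCAL 1: VV[1][1]++ -> VV[1]=[4, 5]
Final vectors: VV[0]=[6, 0]; VV[1]=[4, 5]

Answer: 6 0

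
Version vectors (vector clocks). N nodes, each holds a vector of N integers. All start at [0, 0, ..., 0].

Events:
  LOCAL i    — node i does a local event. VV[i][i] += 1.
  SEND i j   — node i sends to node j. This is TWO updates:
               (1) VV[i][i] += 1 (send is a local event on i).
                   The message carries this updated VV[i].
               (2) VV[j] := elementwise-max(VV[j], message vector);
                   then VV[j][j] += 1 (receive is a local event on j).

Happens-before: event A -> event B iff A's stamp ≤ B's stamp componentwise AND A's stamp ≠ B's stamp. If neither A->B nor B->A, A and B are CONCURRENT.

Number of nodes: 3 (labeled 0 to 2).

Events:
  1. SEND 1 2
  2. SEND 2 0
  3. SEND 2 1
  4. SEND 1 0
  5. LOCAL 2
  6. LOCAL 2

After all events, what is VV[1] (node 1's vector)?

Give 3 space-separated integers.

Answer: 0 3 3

Derivation:
Initial: VV[0]=[0, 0, 0]
Initial: VV[1]=[0, 0, 0]
Initial: VV[2]=[0, 0, 0]
Event 1: SEND 1->2: VV[1][1]++ -> VV[1]=[0, 1, 0], msg_vec=[0, 1, 0]; VV[2]=max(VV[2],msg_vec) then VV[2][2]++ -> VV[2]=[0, 1, 1]
Event 2: SEND 2->0: VV[2][2]++ -> VV[2]=[0, 1, 2], msg_vec=[0, 1, 2]; VV[0]=max(VV[0],msg_vec) then VV[0][0]++ -> VV[0]=[1, 1, 2]
Event 3: SEND 2->1: VV[2][2]++ -> VV[2]=[0, 1, 3], msg_vec=[0, 1, 3]; VV[1]=max(VV[1],msg_vec) then VV[1][1]++ -> VV[1]=[0, 2, 3]
Event 4: SEND 1->0: VV[1][1]++ -> VV[1]=[0, 3, 3], msg_vec=[0, 3, 3]; VV[0]=max(VV[0],msg_vec) then VV[0][0]++ -> VV[0]=[2, 3, 3]
Event 5: LOCAL 2: VV[2][2]++ -> VV[2]=[0, 1, 4]
Event 6: LOCAL 2: VV[2][2]++ -> VV[2]=[0, 1, 5]
Final vectors: VV[0]=[2, 3, 3]; VV[1]=[0, 3, 3]; VV[2]=[0, 1, 5]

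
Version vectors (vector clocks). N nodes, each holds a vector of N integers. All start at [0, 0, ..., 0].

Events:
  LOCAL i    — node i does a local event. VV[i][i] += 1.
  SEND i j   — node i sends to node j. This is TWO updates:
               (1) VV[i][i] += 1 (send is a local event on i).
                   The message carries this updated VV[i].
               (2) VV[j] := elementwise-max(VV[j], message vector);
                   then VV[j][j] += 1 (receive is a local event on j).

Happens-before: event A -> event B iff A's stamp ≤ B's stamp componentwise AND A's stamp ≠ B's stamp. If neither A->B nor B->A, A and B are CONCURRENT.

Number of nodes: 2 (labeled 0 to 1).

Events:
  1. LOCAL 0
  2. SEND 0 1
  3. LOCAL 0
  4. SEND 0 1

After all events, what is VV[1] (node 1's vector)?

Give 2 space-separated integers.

Answer: 4 2

Derivation:
Initial: VV[0]=[0, 0]
Initial: VV[1]=[0, 0]
Event 1: LOCAL 0: VV[0][0]++ -> VV[0]=[1, 0]
Event 2: SEND 0->1: VV[0][0]++ -> VV[0]=[2, 0], msg_vec=[2, 0]; VV[1]=max(VV[1],msg_vec) then VV[1][1]++ -> VV[1]=[2, 1]
Event 3: LOCAL 0: VV[0][0]++ -> VV[0]=[3, 0]
Event 4: SEND 0->1: VV[0][0]++ -> VV[0]=[4, 0], msg_vec=[4, 0]; VV[1]=max(VV[1],msg_vec) then VV[1][1]++ -> VV[1]=[4, 2]
Final vectors: VV[0]=[4, 0]; VV[1]=[4, 2]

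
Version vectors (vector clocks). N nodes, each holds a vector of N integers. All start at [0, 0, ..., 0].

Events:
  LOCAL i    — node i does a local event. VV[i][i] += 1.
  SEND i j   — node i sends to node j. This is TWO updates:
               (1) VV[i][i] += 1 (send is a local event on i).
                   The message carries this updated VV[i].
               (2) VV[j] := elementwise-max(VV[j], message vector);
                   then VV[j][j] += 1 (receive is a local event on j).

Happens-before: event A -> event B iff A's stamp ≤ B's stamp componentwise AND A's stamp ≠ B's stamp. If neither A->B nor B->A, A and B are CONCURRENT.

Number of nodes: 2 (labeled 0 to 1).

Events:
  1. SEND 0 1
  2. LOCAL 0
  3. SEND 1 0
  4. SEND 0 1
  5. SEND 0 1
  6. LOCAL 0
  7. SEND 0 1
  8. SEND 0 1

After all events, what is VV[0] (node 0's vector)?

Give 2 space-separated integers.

Answer: 8 2

Derivation:
Initial: VV[0]=[0, 0]
Initial: VV[1]=[0, 0]
Event 1: SEND 0->1: VV[0][0]++ -> VV[0]=[1, 0], msg_vec=[1, 0]; VV[1]=max(VV[1],msg_vec) then VV[1][1]++ -> VV[1]=[1, 1]
Event 2: LOCAL 0: VV[0][0]++ -> VV[0]=[2, 0]
Event 3: SEND 1->0: VV[1][1]++ -> VV[1]=[1, 2], msg_vec=[1, 2]; VV[0]=max(VV[0],msg_vec) then VV[0][0]++ -> VV[0]=[3, 2]
Event 4: SEND 0->1: VV[0][0]++ -> VV[0]=[4, 2], msg_vec=[4, 2]; VV[1]=max(VV[1],msg_vec) then VV[1][1]++ -> VV[1]=[4, 3]
Event 5: SEND 0->1: VV[0][0]++ -> VV[0]=[5, 2], msg_vec=[5, 2]; VV[1]=max(VV[1],msg_vec) then VV[1][1]++ -> VV[1]=[5, 4]
Event 6: LOCAL 0: VV[0][0]++ -> VV[0]=[6, 2]
Event 7: SEND 0->1: VV[0][0]++ -> VV[0]=[7, 2], msg_vec=[7, 2]; VV[1]=max(VV[1],msg_vec) then VV[1][1]++ -> VV[1]=[7, 5]
Event 8: SEND 0->1: VV[0][0]++ -> VV[0]=[8, 2], msg_vec=[8, 2]; VV[1]=max(VV[1],msg_vec) then VV[1][1]++ -> VV[1]=[8, 6]
Final vectors: VV[0]=[8, 2]; VV[1]=[8, 6]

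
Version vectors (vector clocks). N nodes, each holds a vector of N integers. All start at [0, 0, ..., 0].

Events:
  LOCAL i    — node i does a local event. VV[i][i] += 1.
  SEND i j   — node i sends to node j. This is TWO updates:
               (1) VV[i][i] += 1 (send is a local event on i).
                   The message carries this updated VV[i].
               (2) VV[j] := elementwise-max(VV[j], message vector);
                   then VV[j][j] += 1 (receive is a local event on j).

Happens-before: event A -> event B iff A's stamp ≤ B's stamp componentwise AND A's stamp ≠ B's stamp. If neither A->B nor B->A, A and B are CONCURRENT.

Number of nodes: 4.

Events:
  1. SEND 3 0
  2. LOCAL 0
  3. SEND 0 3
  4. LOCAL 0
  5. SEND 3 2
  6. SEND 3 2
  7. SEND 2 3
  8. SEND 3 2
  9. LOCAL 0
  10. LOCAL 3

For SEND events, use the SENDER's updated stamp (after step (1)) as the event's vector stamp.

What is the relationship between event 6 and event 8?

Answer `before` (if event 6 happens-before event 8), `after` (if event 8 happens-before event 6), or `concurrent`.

Initial: VV[0]=[0, 0, 0, 0]
Initial: VV[1]=[0, 0, 0, 0]
Initial: VV[2]=[0, 0, 0, 0]
Initial: VV[3]=[0, 0, 0, 0]
Event 1: SEND 3->0: VV[3][3]++ -> VV[3]=[0, 0, 0, 1], msg_vec=[0, 0, 0, 1]; VV[0]=max(VV[0],msg_vec) then VV[0][0]++ -> VV[0]=[1, 0, 0, 1]
Event 2: LOCAL 0: VV[0][0]++ -> VV[0]=[2, 0, 0, 1]
Event 3: SEND 0->3: VV[0][0]++ -> VV[0]=[3, 0, 0, 1], msg_vec=[3, 0, 0, 1]; VV[3]=max(VV[3],msg_vec) then VV[3][3]++ -> VV[3]=[3, 0, 0, 2]
Event 4: LOCAL 0: VV[0][0]++ -> VV[0]=[4, 0, 0, 1]
Event 5: SEND 3->2: VV[3][3]++ -> VV[3]=[3, 0, 0, 3], msg_vec=[3, 0, 0, 3]; VV[2]=max(VV[2],msg_vec) then VV[2][2]++ -> VV[2]=[3, 0, 1, 3]
Event 6: SEND 3->2: VV[3][3]++ -> VV[3]=[3, 0, 0, 4], msg_vec=[3, 0, 0, 4]; VV[2]=max(VV[2],msg_vec) then VV[2][2]++ -> VV[2]=[3, 0, 2, 4]
Event 7: SEND 2->3: VV[2][2]++ -> VV[2]=[3, 0, 3, 4], msg_vec=[3, 0, 3, 4]; VV[3]=max(VV[3],msg_vec) then VV[3][3]++ -> VV[3]=[3, 0, 3, 5]
Event 8: SEND 3->2: VV[3][3]++ -> VV[3]=[3, 0, 3, 6], msg_vec=[3, 0, 3, 6]; VV[2]=max(VV[2],msg_vec) then VV[2][2]++ -> VV[2]=[3, 0, 4, 6]
Event 9: LOCAL 0: VV[0][0]++ -> VV[0]=[5, 0, 0, 1]
Event 10: LOCAL 3: VV[3][3]++ -> VV[3]=[3, 0, 3, 7]
Event 6 stamp: [3, 0, 0, 4]
Event 8 stamp: [3, 0, 3, 6]
[3, 0, 0, 4] <= [3, 0, 3, 6]? True
[3, 0, 3, 6] <= [3, 0, 0, 4]? False
Relation: before

Answer: before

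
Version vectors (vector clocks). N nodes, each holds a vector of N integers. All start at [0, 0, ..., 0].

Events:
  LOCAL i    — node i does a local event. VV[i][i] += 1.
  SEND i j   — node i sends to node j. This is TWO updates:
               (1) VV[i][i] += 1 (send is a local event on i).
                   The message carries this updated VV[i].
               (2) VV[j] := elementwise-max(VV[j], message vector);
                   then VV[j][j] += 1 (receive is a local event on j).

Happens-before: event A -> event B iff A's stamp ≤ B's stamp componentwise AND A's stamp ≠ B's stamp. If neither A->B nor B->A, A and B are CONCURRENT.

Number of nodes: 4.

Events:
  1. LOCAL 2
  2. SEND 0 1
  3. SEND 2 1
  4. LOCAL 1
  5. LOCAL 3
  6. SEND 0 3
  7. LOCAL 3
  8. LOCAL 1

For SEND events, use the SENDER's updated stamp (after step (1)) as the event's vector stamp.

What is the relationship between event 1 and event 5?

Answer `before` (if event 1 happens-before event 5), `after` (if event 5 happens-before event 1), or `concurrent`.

Initial: VV[0]=[0, 0, 0, 0]
Initial: VV[1]=[0, 0, 0, 0]
Initial: VV[2]=[0, 0, 0, 0]
Initial: VV[3]=[0, 0, 0, 0]
Event 1: LOCAL 2: VV[2][2]++ -> VV[2]=[0, 0, 1, 0]
Event 2: SEND 0->1: VV[0][0]++ -> VV[0]=[1, 0, 0, 0], msg_vec=[1, 0, 0, 0]; VV[1]=max(VV[1],msg_vec) then VV[1][1]++ -> VV[1]=[1, 1, 0, 0]
Event 3: SEND 2->1: VV[2][2]++ -> VV[2]=[0, 0, 2, 0], msg_vec=[0, 0, 2, 0]; VV[1]=max(VV[1],msg_vec) then VV[1][1]++ -> VV[1]=[1, 2, 2, 0]
Event 4: LOCAL 1: VV[1][1]++ -> VV[1]=[1, 3, 2, 0]
Event 5: LOCAL 3: VV[3][3]++ -> VV[3]=[0, 0, 0, 1]
Event 6: SEND 0->3: VV[0][0]++ -> VV[0]=[2, 0, 0, 0], msg_vec=[2, 0, 0, 0]; VV[3]=max(VV[3],msg_vec) then VV[3][3]++ -> VV[3]=[2, 0, 0, 2]
Event 7: LOCAL 3: VV[3][3]++ -> VV[3]=[2, 0, 0, 3]
Event 8: LOCAL 1: VV[1][1]++ -> VV[1]=[1, 4, 2, 0]
Event 1 stamp: [0, 0, 1, 0]
Event 5 stamp: [0, 0, 0, 1]
[0, 0, 1, 0] <= [0, 0, 0, 1]? False
[0, 0, 0, 1] <= [0, 0, 1, 0]? False
Relation: concurrent

Answer: concurrent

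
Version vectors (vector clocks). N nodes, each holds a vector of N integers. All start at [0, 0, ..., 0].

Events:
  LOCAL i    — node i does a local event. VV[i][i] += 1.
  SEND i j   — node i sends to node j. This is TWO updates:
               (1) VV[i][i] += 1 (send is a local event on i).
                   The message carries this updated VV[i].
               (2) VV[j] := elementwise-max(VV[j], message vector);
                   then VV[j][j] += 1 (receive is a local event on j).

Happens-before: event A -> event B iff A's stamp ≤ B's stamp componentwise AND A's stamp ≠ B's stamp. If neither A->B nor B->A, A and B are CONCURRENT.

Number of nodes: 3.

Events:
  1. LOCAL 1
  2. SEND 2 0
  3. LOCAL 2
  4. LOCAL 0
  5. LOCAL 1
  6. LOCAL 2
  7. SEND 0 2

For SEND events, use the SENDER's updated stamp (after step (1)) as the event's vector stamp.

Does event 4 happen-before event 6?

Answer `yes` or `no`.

Answer: no

Derivation:
Initial: VV[0]=[0, 0, 0]
Initial: VV[1]=[0, 0, 0]
Initial: VV[2]=[0, 0, 0]
Event 1: LOCAL 1: VV[1][1]++ -> VV[1]=[0, 1, 0]
Event 2: SEND 2->0: VV[2][2]++ -> VV[2]=[0, 0, 1], msg_vec=[0, 0, 1]; VV[0]=max(VV[0],msg_vec) then VV[0][0]++ -> VV[0]=[1, 0, 1]
Event 3: LOCAL 2: VV[2][2]++ -> VV[2]=[0, 0, 2]
Event 4: LOCAL 0: VV[0][0]++ -> VV[0]=[2, 0, 1]
Event 5: LOCAL 1: VV[1][1]++ -> VV[1]=[0, 2, 0]
Event 6: LOCAL 2: VV[2][2]++ -> VV[2]=[0, 0, 3]
Event 7: SEND 0->2: VV[0][0]++ -> VV[0]=[3, 0, 1], msg_vec=[3, 0, 1]; VV[2]=max(VV[2],msg_vec) then VV[2][2]++ -> VV[2]=[3, 0, 4]
Event 4 stamp: [2, 0, 1]
Event 6 stamp: [0, 0, 3]
[2, 0, 1] <= [0, 0, 3]? False. Equal? False. Happens-before: False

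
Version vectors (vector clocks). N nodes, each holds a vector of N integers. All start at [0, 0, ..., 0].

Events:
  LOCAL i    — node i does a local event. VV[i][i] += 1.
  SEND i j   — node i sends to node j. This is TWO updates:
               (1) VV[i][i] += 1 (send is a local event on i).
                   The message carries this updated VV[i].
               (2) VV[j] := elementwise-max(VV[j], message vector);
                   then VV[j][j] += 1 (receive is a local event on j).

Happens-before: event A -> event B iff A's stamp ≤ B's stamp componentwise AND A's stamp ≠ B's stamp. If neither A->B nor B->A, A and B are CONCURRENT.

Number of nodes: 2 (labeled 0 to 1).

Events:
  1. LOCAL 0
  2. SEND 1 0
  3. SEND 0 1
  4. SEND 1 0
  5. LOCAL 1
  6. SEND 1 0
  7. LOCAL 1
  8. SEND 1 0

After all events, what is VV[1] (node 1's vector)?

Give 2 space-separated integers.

Initial: VV[0]=[0, 0]
Initial: VV[1]=[0, 0]
Event 1: LOCAL 0: VV[0][0]++ -> VV[0]=[1, 0]
Event 2: SEND 1->0: VV[1][1]++ -> VV[1]=[0, 1], msg_vec=[0, 1]; VV[0]=max(VV[0],msg_vec) then VV[0][0]++ -> VV[0]=[2, 1]
Event 3: SEND 0->1: VV[0][0]++ -> VV[0]=[3, 1], msg_vec=[3, 1]; VV[1]=max(VV[1],msg_vec) then VV[1][1]++ -> VV[1]=[3, 2]
Event 4: SEND 1->0: VV[1][1]++ -> VV[1]=[3, 3], msg_vec=[3, 3]; VV[0]=max(VV[0],msg_vec) then VV[0][0]++ -> VV[0]=[4, 3]
Event 5: LOCAL 1: VV[1][1]++ -> VV[1]=[3, 4]
Event 6: SEND 1->0: VV[1][1]++ -> VV[1]=[3, 5], msg_vec=[3, 5]; VV[0]=max(VV[0],msg_vec) then VV[0][0]++ -> VV[0]=[5, 5]
Event 7: LOCAL 1: VV[1][1]++ -> VV[1]=[3, 6]
Event 8: SEND 1->0: VV[1][1]++ -> VV[1]=[3, 7], msg_vec=[3, 7]; VV[0]=max(VV[0],msg_vec) then VV[0][0]++ -> VV[0]=[6, 7]
Final vectors: VV[0]=[6, 7]; VV[1]=[3, 7]

Answer: 3 7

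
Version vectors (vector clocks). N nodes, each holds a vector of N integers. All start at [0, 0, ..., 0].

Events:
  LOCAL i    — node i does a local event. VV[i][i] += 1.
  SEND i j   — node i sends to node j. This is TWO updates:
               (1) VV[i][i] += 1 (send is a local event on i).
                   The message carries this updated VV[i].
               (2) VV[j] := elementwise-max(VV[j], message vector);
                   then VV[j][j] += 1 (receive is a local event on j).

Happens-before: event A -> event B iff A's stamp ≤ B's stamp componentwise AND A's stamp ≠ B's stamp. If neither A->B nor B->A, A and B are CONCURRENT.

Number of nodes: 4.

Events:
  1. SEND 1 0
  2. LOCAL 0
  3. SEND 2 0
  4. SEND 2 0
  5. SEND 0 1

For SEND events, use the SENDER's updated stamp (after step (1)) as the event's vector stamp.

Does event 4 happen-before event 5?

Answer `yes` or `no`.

Initial: VV[0]=[0, 0, 0, 0]
Initial: VV[1]=[0, 0, 0, 0]
Initial: VV[2]=[0, 0, 0, 0]
Initial: VV[3]=[0, 0, 0, 0]
Event 1: SEND 1->0: VV[1][1]++ -> VV[1]=[0, 1, 0, 0], msg_vec=[0, 1, 0, 0]; VV[0]=max(VV[0],msg_vec) then VV[0][0]++ -> VV[0]=[1, 1, 0, 0]
Event 2: LOCAL 0: VV[0][0]++ -> VV[0]=[2, 1, 0, 0]
Event 3: SEND 2->0: VV[2][2]++ -> VV[2]=[0, 0, 1, 0], msg_vec=[0, 0, 1, 0]; VV[0]=max(VV[0],msg_vec) then VV[0][0]++ -> VV[0]=[3, 1, 1, 0]
Event 4: SEND 2->0: VV[2][2]++ -> VV[2]=[0, 0, 2, 0], msg_vec=[0, 0, 2, 0]; VV[0]=max(VV[0],msg_vec) then VV[0][0]++ -> VV[0]=[4, 1, 2, 0]
Event 5: SEND 0->1: VV[0][0]++ -> VV[0]=[5, 1, 2, 0], msg_vec=[5, 1, 2, 0]; VV[1]=max(VV[1],msg_vec) then VV[1][1]++ -> VV[1]=[5, 2, 2, 0]
Event 4 stamp: [0, 0, 2, 0]
Event 5 stamp: [5, 1, 2, 0]
[0, 0, 2, 0] <= [5, 1, 2, 0]? True. Equal? False. Happens-before: True

Answer: yes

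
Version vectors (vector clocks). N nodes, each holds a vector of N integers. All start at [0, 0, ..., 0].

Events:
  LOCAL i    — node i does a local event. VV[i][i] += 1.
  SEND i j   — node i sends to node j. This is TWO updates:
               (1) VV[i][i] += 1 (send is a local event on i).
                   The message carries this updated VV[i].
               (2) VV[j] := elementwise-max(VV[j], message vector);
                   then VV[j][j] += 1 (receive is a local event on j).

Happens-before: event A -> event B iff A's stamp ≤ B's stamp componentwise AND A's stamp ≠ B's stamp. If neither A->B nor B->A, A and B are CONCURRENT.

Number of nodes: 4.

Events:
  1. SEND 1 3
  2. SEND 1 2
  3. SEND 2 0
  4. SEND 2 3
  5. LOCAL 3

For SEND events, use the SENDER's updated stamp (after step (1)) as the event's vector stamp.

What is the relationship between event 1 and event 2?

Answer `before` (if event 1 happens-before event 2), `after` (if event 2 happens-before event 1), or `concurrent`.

Answer: before

Derivation:
Initial: VV[0]=[0, 0, 0, 0]
Initial: VV[1]=[0, 0, 0, 0]
Initial: VV[2]=[0, 0, 0, 0]
Initial: VV[3]=[0, 0, 0, 0]
Event 1: SEND 1->3: VV[1][1]++ -> VV[1]=[0, 1, 0, 0], msg_vec=[0, 1, 0, 0]; VV[3]=max(VV[3],msg_vec) then VV[3][3]++ -> VV[3]=[0, 1, 0, 1]
Event 2: SEND 1->2: VV[1][1]++ -> VV[1]=[0, 2, 0, 0], msg_vec=[0, 2, 0, 0]; VV[2]=max(VV[2],msg_vec) then VV[2][2]++ -> VV[2]=[0, 2, 1, 0]
Event 3: SEND 2->0: VV[2][2]++ -> VV[2]=[0, 2, 2, 0], msg_vec=[0, 2, 2, 0]; VV[0]=max(VV[0],msg_vec) then VV[0][0]++ -> VV[0]=[1, 2, 2, 0]
Event 4: SEND 2->3: VV[2][2]++ -> VV[2]=[0, 2, 3, 0], msg_vec=[0, 2, 3, 0]; VV[3]=max(VV[3],msg_vec) then VV[3][3]++ -> VV[3]=[0, 2, 3, 2]
Event 5: LOCAL 3: VV[3][3]++ -> VV[3]=[0, 2, 3, 3]
Event 1 stamp: [0, 1, 0, 0]
Event 2 stamp: [0, 2, 0, 0]
[0, 1, 0, 0] <= [0, 2, 0, 0]? True
[0, 2, 0, 0] <= [0, 1, 0, 0]? False
Relation: before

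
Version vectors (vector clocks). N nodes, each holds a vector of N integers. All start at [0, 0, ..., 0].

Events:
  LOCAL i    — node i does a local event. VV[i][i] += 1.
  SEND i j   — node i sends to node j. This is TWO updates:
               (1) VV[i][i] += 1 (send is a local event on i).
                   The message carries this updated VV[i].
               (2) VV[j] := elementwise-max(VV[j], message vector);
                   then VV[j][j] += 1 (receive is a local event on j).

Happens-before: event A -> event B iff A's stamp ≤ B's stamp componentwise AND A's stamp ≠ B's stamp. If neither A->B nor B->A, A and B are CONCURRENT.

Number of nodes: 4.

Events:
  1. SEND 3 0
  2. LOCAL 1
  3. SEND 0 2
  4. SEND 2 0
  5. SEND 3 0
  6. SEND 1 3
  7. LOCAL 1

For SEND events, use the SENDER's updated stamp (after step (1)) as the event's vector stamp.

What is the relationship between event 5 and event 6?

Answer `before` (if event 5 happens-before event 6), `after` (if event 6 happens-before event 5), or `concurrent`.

Initial: VV[0]=[0, 0, 0, 0]
Initial: VV[1]=[0, 0, 0, 0]
Initial: VV[2]=[0, 0, 0, 0]
Initial: VV[3]=[0, 0, 0, 0]
Event 1: SEND 3->0: VV[3][3]++ -> VV[3]=[0, 0, 0, 1], msg_vec=[0, 0, 0, 1]; VV[0]=max(VV[0],msg_vec) then VV[0][0]++ -> VV[0]=[1, 0, 0, 1]
Event 2: LOCAL 1: VV[1][1]++ -> VV[1]=[0, 1, 0, 0]
Event 3: SEND 0->2: VV[0][0]++ -> VV[0]=[2, 0, 0, 1], msg_vec=[2, 0, 0, 1]; VV[2]=max(VV[2],msg_vec) then VV[2][2]++ -> VV[2]=[2, 0, 1, 1]
Event 4: SEND 2->0: VV[2][2]++ -> VV[2]=[2, 0, 2, 1], msg_vec=[2, 0, 2, 1]; VV[0]=max(VV[0],msg_vec) then VV[0][0]++ -> VV[0]=[3, 0, 2, 1]
Event 5: SEND 3->0: VV[3][3]++ -> VV[3]=[0, 0, 0, 2], msg_vec=[0, 0, 0, 2]; VV[0]=max(VV[0],msg_vec) then VV[0][0]++ -> VV[0]=[4, 0, 2, 2]
Event 6: SEND 1->3: VV[1][1]++ -> VV[1]=[0, 2, 0, 0], msg_vec=[0, 2, 0, 0]; VV[3]=max(VV[3],msg_vec) then VV[3][3]++ -> VV[3]=[0, 2, 0, 3]
Event 7: LOCAL 1: VV[1][1]++ -> VV[1]=[0, 3, 0, 0]
Event 5 stamp: [0, 0, 0, 2]
Event 6 stamp: [0, 2, 0, 0]
[0, 0, 0, 2] <= [0, 2, 0, 0]? False
[0, 2, 0, 0] <= [0, 0, 0, 2]? False
Relation: concurrent

Answer: concurrent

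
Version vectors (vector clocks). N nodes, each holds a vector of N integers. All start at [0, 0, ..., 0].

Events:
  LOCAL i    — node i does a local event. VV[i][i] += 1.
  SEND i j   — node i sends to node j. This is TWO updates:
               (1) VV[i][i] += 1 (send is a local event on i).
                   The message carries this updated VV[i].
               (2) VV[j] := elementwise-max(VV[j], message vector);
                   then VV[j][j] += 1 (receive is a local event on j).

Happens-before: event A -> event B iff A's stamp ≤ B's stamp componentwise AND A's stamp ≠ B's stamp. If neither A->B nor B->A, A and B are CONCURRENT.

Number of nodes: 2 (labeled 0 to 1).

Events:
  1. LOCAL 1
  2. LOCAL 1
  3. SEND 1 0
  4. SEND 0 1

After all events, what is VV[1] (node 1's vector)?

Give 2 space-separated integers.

Initial: VV[0]=[0, 0]
Initial: VV[1]=[0, 0]
Event 1: LOCAL 1: VV[1][1]++ -> VV[1]=[0, 1]
Event 2: LOCAL 1: VV[1][1]++ -> VV[1]=[0, 2]
Event 3: SEND 1->0: VV[1][1]++ -> VV[1]=[0, 3], msg_vec=[0, 3]; VV[0]=max(VV[0],msg_vec) then VV[0][0]++ -> VV[0]=[1, 3]
Event 4: SEND 0->1: VV[0][0]++ -> VV[0]=[2, 3], msg_vec=[2, 3]; VV[1]=max(VV[1],msg_vec) then VV[1][1]++ -> VV[1]=[2, 4]
Final vectors: VV[0]=[2, 3]; VV[1]=[2, 4]

Answer: 2 4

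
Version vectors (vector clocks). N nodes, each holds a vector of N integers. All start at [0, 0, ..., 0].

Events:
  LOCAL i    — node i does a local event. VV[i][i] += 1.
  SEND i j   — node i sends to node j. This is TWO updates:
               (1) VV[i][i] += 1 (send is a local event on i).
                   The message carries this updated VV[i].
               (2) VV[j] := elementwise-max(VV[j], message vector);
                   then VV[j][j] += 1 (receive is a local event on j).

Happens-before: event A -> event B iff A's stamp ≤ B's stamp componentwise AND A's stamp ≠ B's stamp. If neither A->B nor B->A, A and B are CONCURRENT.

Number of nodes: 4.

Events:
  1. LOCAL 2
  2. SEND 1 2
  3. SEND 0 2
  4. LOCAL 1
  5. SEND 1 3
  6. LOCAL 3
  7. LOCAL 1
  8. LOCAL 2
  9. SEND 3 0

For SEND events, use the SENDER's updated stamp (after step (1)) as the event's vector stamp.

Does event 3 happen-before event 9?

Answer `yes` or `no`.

Initial: VV[0]=[0, 0, 0, 0]
Initial: VV[1]=[0, 0, 0, 0]
Initial: VV[2]=[0, 0, 0, 0]
Initial: VV[3]=[0, 0, 0, 0]
Event 1: LOCAL 2: VV[2][2]++ -> VV[2]=[0, 0, 1, 0]
Event 2: SEND 1->2: VV[1][1]++ -> VV[1]=[0, 1, 0, 0], msg_vec=[0, 1, 0, 0]; VV[2]=max(VV[2],msg_vec) then VV[2][2]++ -> VV[2]=[0, 1, 2, 0]
Event 3: SEND 0->2: VV[0][0]++ -> VV[0]=[1, 0, 0, 0], msg_vec=[1, 0, 0, 0]; VV[2]=max(VV[2],msg_vec) then VV[2][2]++ -> VV[2]=[1, 1, 3, 0]
Event 4: LOCAL 1: VV[1][1]++ -> VV[1]=[0, 2, 0, 0]
Event 5: SEND 1->3: VV[1][1]++ -> VV[1]=[0, 3, 0, 0], msg_vec=[0, 3, 0, 0]; VV[3]=max(VV[3],msg_vec) then VV[3][3]++ -> VV[3]=[0, 3, 0, 1]
Event 6: LOCAL 3: VV[3][3]++ -> VV[3]=[0, 3, 0, 2]
Event 7: LOCAL 1: VV[1][1]++ -> VV[1]=[0, 4, 0, 0]
Event 8: LOCAL 2: VV[2][2]++ -> VV[2]=[1, 1, 4, 0]
Event 9: SEND 3->0: VV[3][3]++ -> VV[3]=[0, 3, 0, 3], msg_vec=[0, 3, 0, 3]; VV[0]=max(VV[0],msg_vec) then VV[0][0]++ -> VV[0]=[2, 3, 0, 3]
Event 3 stamp: [1, 0, 0, 0]
Event 9 stamp: [0, 3, 0, 3]
[1, 0, 0, 0] <= [0, 3, 0, 3]? False. Equal? False. Happens-before: False

Answer: no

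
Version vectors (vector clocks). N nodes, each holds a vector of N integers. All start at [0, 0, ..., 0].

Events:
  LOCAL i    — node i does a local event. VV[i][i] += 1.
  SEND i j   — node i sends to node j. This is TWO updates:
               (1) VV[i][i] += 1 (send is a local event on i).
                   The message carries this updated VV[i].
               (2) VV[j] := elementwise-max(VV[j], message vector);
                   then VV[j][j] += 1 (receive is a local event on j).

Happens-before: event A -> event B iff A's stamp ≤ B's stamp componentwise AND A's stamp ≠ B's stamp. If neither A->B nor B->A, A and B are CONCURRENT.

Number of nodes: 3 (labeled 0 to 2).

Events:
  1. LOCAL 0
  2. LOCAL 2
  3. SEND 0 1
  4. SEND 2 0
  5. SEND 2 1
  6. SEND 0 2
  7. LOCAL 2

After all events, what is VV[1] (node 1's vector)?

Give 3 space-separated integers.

Initial: VV[0]=[0, 0, 0]
Initial: VV[1]=[0, 0, 0]
Initial: VV[2]=[0, 0, 0]
Event 1: LOCAL 0: VV[0][0]++ -> VV[0]=[1, 0, 0]
Event 2: LOCAL 2: VV[2][2]++ -> VV[2]=[0, 0, 1]
Event 3: SEND 0->1: VV[0][0]++ -> VV[0]=[2, 0, 0], msg_vec=[2, 0, 0]; VV[1]=max(VV[1],msg_vec) then VV[1][1]++ -> VV[1]=[2, 1, 0]
Event 4: SEND 2->0: VV[2][2]++ -> VV[2]=[0, 0, 2], msg_vec=[0, 0, 2]; VV[0]=max(VV[0],msg_vec) then VV[0][0]++ -> VV[0]=[3, 0, 2]
Event 5: SEND 2->1: VV[2][2]++ -> VV[2]=[0, 0, 3], msg_vec=[0, 0, 3]; VV[1]=max(VV[1],msg_vec) then VV[1][1]++ -> VV[1]=[2, 2, 3]
Event 6: SEND 0->2: VV[0][0]++ -> VV[0]=[4, 0, 2], msg_vec=[4, 0, 2]; VV[2]=max(VV[2],msg_vec) then VV[2][2]++ -> VV[2]=[4, 0, 4]
Event 7: LOCAL 2: VV[2][2]++ -> VV[2]=[4, 0, 5]
Final vectors: VV[0]=[4, 0, 2]; VV[1]=[2, 2, 3]; VV[2]=[4, 0, 5]

Answer: 2 2 3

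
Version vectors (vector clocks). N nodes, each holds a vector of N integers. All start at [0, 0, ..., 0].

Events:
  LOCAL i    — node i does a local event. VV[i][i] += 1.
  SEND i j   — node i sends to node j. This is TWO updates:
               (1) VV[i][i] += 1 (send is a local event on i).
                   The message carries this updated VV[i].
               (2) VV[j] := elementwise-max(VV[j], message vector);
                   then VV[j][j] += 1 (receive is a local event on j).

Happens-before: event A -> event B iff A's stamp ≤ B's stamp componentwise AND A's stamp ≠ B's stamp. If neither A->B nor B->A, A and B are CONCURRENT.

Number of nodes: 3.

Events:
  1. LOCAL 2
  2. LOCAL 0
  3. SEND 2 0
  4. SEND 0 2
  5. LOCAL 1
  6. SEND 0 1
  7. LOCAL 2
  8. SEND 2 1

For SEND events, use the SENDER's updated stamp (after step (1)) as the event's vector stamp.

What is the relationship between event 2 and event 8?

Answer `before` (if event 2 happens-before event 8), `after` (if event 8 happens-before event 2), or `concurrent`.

Answer: before

Derivation:
Initial: VV[0]=[0, 0, 0]
Initial: VV[1]=[0, 0, 0]
Initial: VV[2]=[0, 0, 0]
Event 1: LOCAL 2: VV[2][2]++ -> VV[2]=[0, 0, 1]
Event 2: LOCAL 0: VV[0][0]++ -> VV[0]=[1, 0, 0]
Event 3: SEND 2->0: VV[2][2]++ -> VV[2]=[0, 0, 2], msg_vec=[0, 0, 2]; VV[0]=max(VV[0],msg_vec) then VV[0][0]++ -> VV[0]=[2, 0, 2]
Event 4: SEND 0->2: VV[0][0]++ -> VV[0]=[3, 0, 2], msg_vec=[3, 0, 2]; VV[2]=max(VV[2],msg_vec) then VV[2][2]++ -> VV[2]=[3, 0, 3]
Event 5: LOCAL 1: VV[1][1]++ -> VV[1]=[0, 1, 0]
Event 6: SEND 0->1: VV[0][0]++ -> VV[0]=[4, 0, 2], msg_vec=[4, 0, 2]; VV[1]=max(VV[1],msg_vec) then VV[1][1]++ -> VV[1]=[4, 2, 2]
Event 7: LOCAL 2: VV[2][2]++ -> VV[2]=[3, 0, 4]
Event 8: SEND 2->1: VV[2][2]++ -> VV[2]=[3, 0, 5], msg_vec=[3, 0, 5]; VV[1]=max(VV[1],msg_vec) then VV[1][1]++ -> VV[1]=[4, 3, 5]
Event 2 stamp: [1, 0, 0]
Event 8 stamp: [3, 0, 5]
[1, 0, 0] <= [3, 0, 5]? True
[3, 0, 5] <= [1, 0, 0]? False
Relation: before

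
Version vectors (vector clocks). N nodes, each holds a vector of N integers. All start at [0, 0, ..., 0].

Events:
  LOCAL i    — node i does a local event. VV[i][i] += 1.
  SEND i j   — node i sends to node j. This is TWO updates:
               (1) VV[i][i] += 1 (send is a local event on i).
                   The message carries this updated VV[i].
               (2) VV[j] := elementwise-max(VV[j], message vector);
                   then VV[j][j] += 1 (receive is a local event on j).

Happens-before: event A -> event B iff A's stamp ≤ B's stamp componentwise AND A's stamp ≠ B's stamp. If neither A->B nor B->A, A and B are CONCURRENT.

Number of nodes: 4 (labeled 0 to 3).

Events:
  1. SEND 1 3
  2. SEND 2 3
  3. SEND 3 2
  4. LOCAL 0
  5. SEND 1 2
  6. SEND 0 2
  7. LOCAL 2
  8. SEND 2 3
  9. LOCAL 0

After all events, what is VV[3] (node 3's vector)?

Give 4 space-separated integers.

Initial: VV[0]=[0, 0, 0, 0]
Initial: VV[1]=[0, 0, 0, 0]
Initial: VV[2]=[0, 0, 0, 0]
Initial: VV[3]=[0, 0, 0, 0]
Event 1: SEND 1->3: VV[1][1]++ -> VV[1]=[0, 1, 0, 0], msg_vec=[0, 1, 0, 0]; VV[3]=max(VV[3],msg_vec) then VV[3][3]++ -> VV[3]=[0, 1, 0, 1]
Event 2: SEND 2->3: VV[2][2]++ -> VV[2]=[0, 0, 1, 0], msg_vec=[0, 0, 1, 0]; VV[3]=max(VV[3],msg_vec) then VV[3][3]++ -> VV[3]=[0, 1, 1, 2]
Event 3: SEND 3->2: VV[3][3]++ -> VV[3]=[0, 1, 1, 3], msg_vec=[0, 1, 1, 3]; VV[2]=max(VV[2],msg_vec) then VV[2][2]++ -> VV[2]=[0, 1, 2, 3]
Event 4: LOCAL 0: VV[0][0]++ -> VV[0]=[1, 0, 0, 0]
Event 5: SEND 1->2: VV[1][1]++ -> VV[1]=[0, 2, 0, 0], msg_vec=[0, 2, 0, 0]; VV[2]=max(VV[2],msg_vec) then VV[2][2]++ -> VV[2]=[0, 2, 3, 3]
Event 6: SEND 0->2: VV[0][0]++ -> VV[0]=[2, 0, 0, 0], msg_vec=[2, 0, 0, 0]; VV[2]=max(VV[2],msg_vec) then VV[2][2]++ -> VV[2]=[2, 2, 4, 3]
Event 7: LOCAL 2: VV[2][2]++ -> VV[2]=[2, 2, 5, 3]
Event 8: SEND 2->3: VV[2][2]++ -> VV[2]=[2, 2, 6, 3], msg_vec=[2, 2, 6, 3]; VV[3]=max(VV[3],msg_vec) then VV[3][3]++ -> VV[3]=[2, 2, 6, 4]
Event 9: LOCAL 0: VV[0][0]++ -> VV[0]=[3, 0, 0, 0]
Final vectors: VV[0]=[3, 0, 0, 0]; VV[1]=[0, 2, 0, 0]; VV[2]=[2, 2, 6, 3]; VV[3]=[2, 2, 6, 4]

Answer: 2 2 6 4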